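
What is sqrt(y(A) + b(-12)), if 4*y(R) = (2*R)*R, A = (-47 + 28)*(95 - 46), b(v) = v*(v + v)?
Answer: sqrt(1734674)/2 ≈ 658.54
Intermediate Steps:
b(v) = 2*v**2 (b(v) = v*(2*v) = 2*v**2)
A = -931 (A = -19*49 = -931)
y(R) = R**2/2 (y(R) = ((2*R)*R)/4 = (2*R**2)/4 = R**2/2)
sqrt(y(A) + b(-12)) = sqrt((1/2)*(-931)**2 + 2*(-12)**2) = sqrt((1/2)*866761 + 2*144) = sqrt(866761/2 + 288) = sqrt(867337/2) = sqrt(1734674)/2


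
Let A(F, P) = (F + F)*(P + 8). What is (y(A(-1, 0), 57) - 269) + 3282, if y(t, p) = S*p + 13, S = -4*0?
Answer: 3026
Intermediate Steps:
A(F, P) = 2*F*(8 + P) (A(F, P) = (2*F)*(8 + P) = 2*F*(8 + P))
S = 0
y(t, p) = 13 (y(t, p) = 0*p + 13 = 0 + 13 = 13)
(y(A(-1, 0), 57) - 269) + 3282 = (13 - 269) + 3282 = -256 + 3282 = 3026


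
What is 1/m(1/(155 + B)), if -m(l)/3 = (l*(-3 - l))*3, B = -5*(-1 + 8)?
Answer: 1600/361 ≈ 4.4321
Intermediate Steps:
B = -35 (B = -5*7 = -35)
m(l) = -9*l*(-3 - l) (m(l) = -3*l*(-3 - l)*3 = -9*l*(-3 - l))
1/m(1/(155 + B)) = 1/(9*(3 + 1/(155 - 35))/(155 - 35)) = 1/(9*(3 + 1/120)/120) = 1/(9*(1/120)*(3 + 1/120)) = 1/(9*(1/120)*(361/120)) = 1/(361/1600) = 1600/361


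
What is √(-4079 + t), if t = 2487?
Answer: 2*I*√398 ≈ 39.9*I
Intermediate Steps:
√(-4079 + t) = √(-4079 + 2487) = √(-1592) = 2*I*√398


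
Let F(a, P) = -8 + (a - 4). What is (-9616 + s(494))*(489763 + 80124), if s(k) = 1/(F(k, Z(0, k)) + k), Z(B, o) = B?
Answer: -5348512020705/976 ≈ -5.4800e+9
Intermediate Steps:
F(a, P) = -12 + a (F(a, P) = -8 + (-4 + a) = -12 + a)
s(k) = 1/(-12 + 2*k) (s(k) = 1/((-12 + k) + k) = 1/(-12 + 2*k))
(-9616 + s(494))*(489763 + 80124) = (-9616 + 1/(2*(-6 + 494)))*(489763 + 80124) = (-9616 + (½)/488)*569887 = (-9616 + (½)*(1/488))*569887 = (-9616 + 1/976)*569887 = -9385215/976*569887 = -5348512020705/976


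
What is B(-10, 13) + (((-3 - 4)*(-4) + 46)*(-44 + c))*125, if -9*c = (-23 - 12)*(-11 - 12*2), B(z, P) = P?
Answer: -14994133/9 ≈ -1.6660e+6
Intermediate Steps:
c = -1225/9 (c = -(-23 - 12)*(-11 - 12*2)/9 = -(-35)*(-11 - 24)/9 = -(-35)*(-35)/9 = -⅑*1225 = -1225/9 ≈ -136.11)
B(-10, 13) + (((-3 - 4)*(-4) + 46)*(-44 + c))*125 = 13 + (((-3 - 4)*(-4) + 46)*(-44 - 1225/9))*125 = 13 + ((-7*(-4) + 46)*(-1621/9))*125 = 13 + ((28 + 46)*(-1621/9))*125 = 13 + (74*(-1621/9))*125 = 13 - 119954/9*125 = 13 - 14994250/9 = -14994133/9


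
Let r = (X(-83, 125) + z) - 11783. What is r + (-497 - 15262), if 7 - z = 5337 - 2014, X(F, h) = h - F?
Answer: -30650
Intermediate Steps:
z = -3316 (z = 7 - (5337 - 2014) = 7 - 1*3323 = 7 - 3323 = -3316)
r = -14891 (r = ((125 - 1*(-83)) - 3316) - 11783 = ((125 + 83) - 3316) - 11783 = (208 - 3316) - 11783 = -3108 - 11783 = -14891)
r + (-497 - 15262) = -14891 + (-497 - 15262) = -14891 - 15759 = -30650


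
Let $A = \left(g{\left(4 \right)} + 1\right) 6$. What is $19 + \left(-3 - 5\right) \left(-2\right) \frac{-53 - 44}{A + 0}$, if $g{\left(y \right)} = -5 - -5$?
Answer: $- \frac{719}{3} \approx -239.67$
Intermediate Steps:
$g{\left(y \right)} = 0$ ($g{\left(y \right)} = -5 + 5 = 0$)
$A = 6$ ($A = \left(0 + 1\right) 6 = 1 \cdot 6 = 6$)
$19 + \left(-3 - 5\right) \left(-2\right) \frac{-53 - 44}{A + 0} = 19 + \left(-3 - 5\right) \left(-2\right) \frac{-53 - 44}{6 + 0} = 19 + \left(-8\right) \left(-2\right) \left(- \frac{97}{6}\right) = 19 + 16 \left(\left(-97\right) \frac{1}{6}\right) = 19 + 16 \left(- \frac{97}{6}\right) = 19 - \frac{776}{3} = - \frac{719}{3}$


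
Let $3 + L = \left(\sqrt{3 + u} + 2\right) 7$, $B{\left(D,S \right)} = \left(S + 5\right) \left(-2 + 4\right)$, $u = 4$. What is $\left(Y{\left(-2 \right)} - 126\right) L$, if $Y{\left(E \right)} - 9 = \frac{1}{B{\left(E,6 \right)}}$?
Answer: $- \frac{2573}{2} - \frac{18011 \sqrt{7}}{22} \approx -3452.5$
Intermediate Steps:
$B{\left(D,S \right)} = 10 + 2 S$ ($B{\left(D,S \right)} = \left(5 + S\right) 2 = 10 + 2 S$)
$L = 11 + 7 \sqrt{7}$ ($L = -3 + \left(\sqrt{3 + 4} + 2\right) 7 = -3 + \left(\sqrt{7} + 2\right) 7 = -3 + \left(2 + \sqrt{7}\right) 7 = -3 + \left(14 + 7 \sqrt{7}\right) = 11 + 7 \sqrt{7} \approx 29.52$)
$Y{\left(E \right)} = \frac{199}{22}$ ($Y{\left(E \right)} = 9 + \frac{1}{10 + 2 \cdot 6} = 9 + \frac{1}{10 + 12} = 9 + \frac{1}{22} = \frac{199}{22}$)
$\left(Y{\left(-2 \right)} - 126\right) L = \left(\frac{199}{22} - 126\right) \left(11 + 7 \sqrt{7}\right) = - \frac{2573 \left(11 + 7 \sqrt{7}\right)}{22} = - \frac{2573}{2} - \frac{18011 \sqrt{7}}{22}$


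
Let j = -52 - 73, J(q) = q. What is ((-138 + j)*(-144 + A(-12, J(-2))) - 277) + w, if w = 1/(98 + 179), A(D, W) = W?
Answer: 10559518/277 ≈ 38121.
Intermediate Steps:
j = -125
w = 1/277 ≈ 0.0036101
((-138 + j)*(-144 + A(-12, J(-2))) - 277) + w = ((-138 - 125)*(-144 - 2) - 277) + 1/277 = (-263*(-146) - 277) + 1/277 = (38398 - 277) + 1/277 = 38121 + 1/277 = 10559518/277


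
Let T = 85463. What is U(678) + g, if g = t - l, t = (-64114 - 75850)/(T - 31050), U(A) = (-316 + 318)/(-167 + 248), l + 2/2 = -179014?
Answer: 788988970537/4407453 ≈ 1.7901e+5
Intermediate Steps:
l = -179015 (l = -1 - 179014 = -179015)
U(A) = 2/81
t = -139964/54413 (t = (-64114 - 75850)/(85463 - 31050) = -139964/54413 ≈ -2.5723)
g = 9740603231/54413 (g = -139964/54413 - 1*(-179015) = -139964/54413 + 179015 = 9740603231/54413 ≈ 1.7901e+5)
U(678) + g = 2/81 + 9740603231/54413 = 788988970537/4407453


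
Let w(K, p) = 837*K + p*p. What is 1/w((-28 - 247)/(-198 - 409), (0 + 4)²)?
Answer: 607/385567 ≈ 0.0015743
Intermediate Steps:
w(K, p) = p² + 837*K (w(K, p) = 837*K + p² = p² + 837*K)
1/w((-28 - 247)/(-198 - 409), (0 + 4)²) = 1/(((0 + 4)²)² + 837*((-28 - 247)/(-198 - 409))) = 1/((4²)² + 837*(-275/(-607))) = 1/(16² + 837*(-275*(-1/607))) = 1/(256 + 837*(275/607)) = 1/(256 + 230175/607) = 1/(385567/607) = 607/385567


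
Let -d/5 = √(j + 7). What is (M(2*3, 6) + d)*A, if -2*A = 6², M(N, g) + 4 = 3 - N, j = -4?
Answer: 126 + 90*√3 ≈ 281.88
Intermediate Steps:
M(N, g) = -1 - N (M(N, g) = -4 + (3 - N) = -1 - N)
A = -18 (A = -½*6² = -½*36 = -18)
d = -5*√3 (d = -5*√(-4 + 7) = -5*√3 ≈ -8.6602)
(M(2*3, 6) + d)*A = ((-1 - 2*3) - 5*√3)*(-18) = ((-1 - 1*6) - 5*√3)*(-18) = ((-1 - 6) - 5*√3)*(-18) = (-7 - 5*√3)*(-18) = 126 + 90*√3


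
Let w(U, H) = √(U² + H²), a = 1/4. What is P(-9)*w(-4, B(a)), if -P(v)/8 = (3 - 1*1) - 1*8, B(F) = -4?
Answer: 192*√2 ≈ 271.53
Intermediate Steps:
a = ¼ (a = 1*(¼) = ¼ ≈ 0.25000)
w(U, H) = √(H² + U²)
P(v) = 48 (P(v) = -8*((3 - 1*1) - 1*8) = -8*((3 - 1) - 8) = -8*(2 - 8) = -8*(-6) = 48)
P(-9)*w(-4, B(a)) = 48*√((-4)² + (-4)²) = 48*√(16 + 16) = 48*√32 = 48*(4*√2) = 192*√2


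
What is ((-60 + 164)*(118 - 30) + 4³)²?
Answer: 84934656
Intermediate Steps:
((-60 + 164)*(118 - 30) + 4³)² = (104*88 + 64)² = (9152 + 64)² = 9216² = 84934656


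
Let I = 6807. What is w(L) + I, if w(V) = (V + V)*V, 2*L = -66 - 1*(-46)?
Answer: 7007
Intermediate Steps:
L = -10 (L = (-66 - 1*(-46))/2 = (-66 + 46)/2 = (½)*(-20) = -10)
w(V) = 2*V² (w(V) = (2*V)*V = 2*V²)
w(L) + I = 2*(-10)² + 6807 = 2*100 + 6807 = 200 + 6807 = 7007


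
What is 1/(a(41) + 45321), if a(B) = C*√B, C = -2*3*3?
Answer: 15107/684659919 + 2*√41/228219973 ≈ 2.2121e-5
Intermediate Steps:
C = -18 (C = -6*3 = -18)
a(B) = -18*√B
1/(a(41) + 45321) = 1/(-18*√41 + 45321) = 1/(45321 - 18*√41)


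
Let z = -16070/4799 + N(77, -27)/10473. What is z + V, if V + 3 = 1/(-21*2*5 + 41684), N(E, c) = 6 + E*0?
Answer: -4410772137017/694826737466 ≈ -6.3480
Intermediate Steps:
N(E, c) = 6 (N(E, c) = 6 + 0 = 6)
z = -56090772/16753309 (z = -16070/4799 + 6/10473 = -16070*1/4799 + 6*(1/10473) = -16070/4799 + 2/3491 = -56090772/16753309 ≈ -3.3480)
V = -124421/41474 (V = -3 + 1/(-21*2*5 + 41684) = -3 + 1/(-42*5 + 41684) = -3 + 1/(-210 + 41684) = -3 + 1/41474 = -124421/41474 ≈ -3.0000)
z + V = -56090772/16753309 - 124421/41474 = -4410772137017/694826737466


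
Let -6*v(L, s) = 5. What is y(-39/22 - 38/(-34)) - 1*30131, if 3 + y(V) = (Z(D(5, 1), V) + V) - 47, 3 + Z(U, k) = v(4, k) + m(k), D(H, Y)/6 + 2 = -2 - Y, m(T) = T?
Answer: -33868853/1122 ≈ -30186.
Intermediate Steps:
v(L, s) = -⅚ (v(L, s) = -⅙*5 = -⅚)
D(H, Y) = -24 - 6*Y (D(H, Y) = -12 + 6*(-2 - Y) = -12 + (-12 - 6*Y) = -24 - 6*Y)
Z(U, k) = -23/6 + k (Z(U, k) = -3 + (-⅚ + k) = -23/6 + k)
y(V) = -323/6 + 2*V (y(V) = -3 + (((-23/6 + V) + V) - 47) = -3 + ((-23/6 + 2*V) - 47) = -3 + (-305/6 + 2*V) = -323/6 + 2*V)
y(-39/22 - 38/(-34)) - 1*30131 = (-323/6 + 2*(-39/22 - 38/(-34))) - 1*30131 = (-323/6 + 2*(-39*1/22 - 38*(-1/34))) - 30131 = (-323/6 + 2*(-39/22 + 19/17)) - 30131 = (-323/6 + 2*(-245/374)) - 30131 = (-323/6 - 245/187) - 30131 = -61871/1122 - 30131 = -33868853/1122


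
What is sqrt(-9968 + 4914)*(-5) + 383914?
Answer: 383914 - 95*I*sqrt(14) ≈ 3.8391e+5 - 355.46*I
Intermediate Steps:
sqrt(-9968 + 4914)*(-5) + 383914 = sqrt(-5054)*(-5) + 383914 = (19*I*sqrt(14))*(-5) + 383914 = -95*I*sqrt(14) + 383914 = 383914 - 95*I*sqrt(14)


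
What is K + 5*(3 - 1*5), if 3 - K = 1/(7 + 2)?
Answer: -64/9 ≈ -7.1111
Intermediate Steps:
K = 26/9 (K = 3 - 1/(7 + 2) = 3 - 1/9 = 3 - 1*⅑ = 3 - ⅑ = 26/9 ≈ 2.8889)
K + 5*(3 - 1*5) = 26/9 + 5*(3 - 1*5) = 26/9 + 5*(3 - 5) = 26/9 + 5*(-2) = 26/9 - 10 = -64/9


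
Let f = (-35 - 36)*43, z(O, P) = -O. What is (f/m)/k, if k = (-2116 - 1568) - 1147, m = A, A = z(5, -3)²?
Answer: 3053/120775 ≈ 0.025278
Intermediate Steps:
f = -3053 (f = -71*43 = -3053)
A = 25 (A = (-1*5)² = (-5)² = 25)
m = 25
k = -4831 (k = -3684 - 1147 = -4831)
(f/m)/k = -3053/25/(-4831) = -3053*1/25*(-1/4831) = -3053/25*(-1/4831) = 3053/120775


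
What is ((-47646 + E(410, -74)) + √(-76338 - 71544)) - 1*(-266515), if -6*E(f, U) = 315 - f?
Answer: 1313309/6 + 7*I*√3018 ≈ 2.1888e+5 + 384.55*I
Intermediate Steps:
E(f, U) = -105/2 + f/6 (E(f, U) = -(315 - f)/6 = -105/2 + f/6)
((-47646 + E(410, -74)) + √(-76338 - 71544)) - 1*(-266515) = ((-47646 + (-105/2 + (⅙)*410)) + √(-76338 - 71544)) - 1*(-266515) = ((-47646 + (-105/2 + 205/3)) + √(-147882)) + 266515 = ((-47646 + 95/6) + 7*I*√3018) + 266515 = (-285781/6 + 7*I*√3018) + 266515 = 1313309/6 + 7*I*√3018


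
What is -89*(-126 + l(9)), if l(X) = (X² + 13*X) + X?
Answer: -7209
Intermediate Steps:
l(X) = X² + 14*X
-89*(-126 + l(9)) = -89*(-126 + 9*(14 + 9)) = -89*(-126 + 9*23) = -89*(-126 + 207) = -89*81 = -7209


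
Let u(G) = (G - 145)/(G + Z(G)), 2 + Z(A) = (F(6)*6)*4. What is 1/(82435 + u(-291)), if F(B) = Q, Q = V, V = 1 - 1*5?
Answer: 389/32067651 ≈ 1.2131e-5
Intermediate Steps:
V = -4 (V = 1 - 5 = -4)
Q = -4
F(B) = -4
Z(A) = -98 (Z(A) = -2 - 4*6*4 = -2 - 24*4 = -2 - 96 = -98)
u(G) = (-145 + G)/(-98 + G) (u(G) = (G - 145)/(G - 98) = (-145 + G)/(-98 + G))
1/(82435 + u(-291)) = 1/(82435 + (-145 - 291)/(-98 - 291)) = 1/(82435 - 436/(-389)) = 1/(82435 - 1/389*(-436)) = 1/(82435 + 436/389) = 1/(32067651/389) = 389/32067651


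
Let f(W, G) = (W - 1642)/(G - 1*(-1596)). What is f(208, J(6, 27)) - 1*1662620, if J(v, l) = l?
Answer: -899477898/541 ≈ -1.6626e+6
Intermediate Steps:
f(W, G) = (-1642 + W)/(1596 + G) (f(W, G) = (-1642 + W)/(G + 1596) = (-1642 + W)/(1596 + G))
f(208, J(6, 27)) - 1*1662620 = (-1642 + 208)/(1596 + 27) - 1*1662620 = -1434/1623 - 1662620 = (1/1623)*(-1434) - 1662620 = -478/541 - 1662620 = -899477898/541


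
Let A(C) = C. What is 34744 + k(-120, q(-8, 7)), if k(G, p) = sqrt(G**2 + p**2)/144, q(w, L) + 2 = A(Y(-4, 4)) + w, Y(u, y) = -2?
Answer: 34744 + sqrt(101)/12 ≈ 34745.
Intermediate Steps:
q(w, L) = -4 + w (q(w, L) = -2 + (-2 + w) = -4 + w)
k(G, p) = sqrt(G**2 + p**2)/144 (k(G, p) = sqrt(G**2 + p**2)*(1/144) = sqrt(G**2 + p**2)/144)
34744 + k(-120, q(-8, 7)) = 34744 + sqrt((-120)**2 + (-4 - 8)**2)/144 = 34744 + sqrt(14400 + (-12)**2)/144 = 34744 + sqrt(14400 + 144)/144 = 34744 + sqrt(14544)/144 = 34744 + (12*sqrt(101))/144 = 34744 + sqrt(101)/12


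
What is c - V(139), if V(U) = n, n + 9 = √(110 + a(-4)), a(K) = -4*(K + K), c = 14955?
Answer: 14964 - √142 ≈ 14952.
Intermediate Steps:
a(K) = -8*K
n = -9 + √142 (n = -9 + √(110 - 8*(-4)) = -9 + √(110 + 32) = -9 + √142 ≈ 2.9164)
V(U) = -9 + √142
c - V(139) = 14955 - (-9 + √142) = 14955 + (9 - √142) = 14964 - √142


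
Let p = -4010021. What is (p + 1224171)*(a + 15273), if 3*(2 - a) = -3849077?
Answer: -10850612736700/3 ≈ -3.6169e+12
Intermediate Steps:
a = 3849083/3 (a = 2 - ⅓*(-3849077) = 2 + 3849077/3 = 3849083/3 ≈ 1.2830e+6)
(p + 1224171)*(a + 15273) = (-4010021 + 1224171)*(3849083/3 + 15273) = -2785850*3894902/3 = -10850612736700/3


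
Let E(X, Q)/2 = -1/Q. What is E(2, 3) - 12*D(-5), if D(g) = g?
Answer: 178/3 ≈ 59.333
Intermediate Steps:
E(X, Q) = -2/Q (E(X, Q) = 2*(-1/Q) = -2/Q)
E(2, 3) - 12*D(-5) = -2/3 - 12*(-5) = -2*⅓ + 60 = -⅔ + 60 = 178/3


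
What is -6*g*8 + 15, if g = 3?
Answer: -129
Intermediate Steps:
-6*g*8 + 15 = -6*3*8 + 15 = -18*8 + 15 = -144 + 15 = -129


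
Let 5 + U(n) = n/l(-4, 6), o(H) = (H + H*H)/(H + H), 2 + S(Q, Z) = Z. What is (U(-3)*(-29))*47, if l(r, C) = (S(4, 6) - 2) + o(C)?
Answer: 83143/11 ≈ 7558.5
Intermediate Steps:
S(Q, Z) = -2 + Z
o(H) = (H + H²)/(2*H) (o(H) = (H + H²)/((2*H)) = (H + H²)*(1/(2*H)) = (H + H²)/(2*H))
l(r, C) = 5/2 + C/2 (l(r, C) = ((-2 + 6) - 2) + (½ + C/2) = (4 - 2) + (½ + C/2) = 2 + (½ + C/2) = 5/2 + C/2)
U(n) = -5 + 2*n/11 (U(n) = -5 + n/(5/2 + (½)*6) = -5 + n/(5/2 + 3) = -5 + n/(11/2) = -5 + n*(2/11) = -5 + 2*n/11)
(U(-3)*(-29))*47 = ((-5 + (2/11)*(-3))*(-29))*47 = ((-5 - 6/11)*(-29))*47 = -61/11*(-29)*47 = (1769/11)*47 = 83143/11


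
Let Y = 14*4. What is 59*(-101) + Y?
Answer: -5903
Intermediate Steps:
Y = 56
59*(-101) + Y = 59*(-101) + 56 = -5959 + 56 = -5903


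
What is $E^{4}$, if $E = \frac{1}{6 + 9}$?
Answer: $\frac{1}{50625} \approx 1.9753 \cdot 10^{-5}$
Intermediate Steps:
$E = \frac{1}{15} \approx 0.066667$
$E^{4} = \left(\frac{1}{15}\right)^{4} = \frac{1}{50625}$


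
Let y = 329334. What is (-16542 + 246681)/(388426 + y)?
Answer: 230139/717760 ≈ 0.32063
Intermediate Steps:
(-16542 + 246681)/(388426 + y) = (-16542 + 246681)/(388426 + 329334) = 230139/717760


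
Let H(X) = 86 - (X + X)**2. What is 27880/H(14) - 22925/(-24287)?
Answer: -330559955/8476163 ≈ -38.999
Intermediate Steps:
H(X) = 86 - 4*X**2 (H(X) = 86 - (2*X)**2 = 86 - 4*X**2)
27880/H(14) - 22925/(-24287) = 27880/(86 - 4*14**2) - 22925/(-24287) = 27880/(86 - 4*196) - 22925*(-1/24287) = 27880/(86 - 784) + 22925/24287 = 27880/(-698) + 22925/24287 = 27880*(-1/698) + 22925/24287 = -13940/349 + 22925/24287 = -330559955/8476163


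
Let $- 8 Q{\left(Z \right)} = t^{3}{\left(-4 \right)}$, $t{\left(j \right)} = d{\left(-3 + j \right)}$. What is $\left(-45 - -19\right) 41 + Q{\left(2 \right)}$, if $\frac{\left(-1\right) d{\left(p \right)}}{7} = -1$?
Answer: $- \frac{8871}{8} \approx -1108.9$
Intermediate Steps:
$d{\left(p \right)} = 7$ ($d{\left(p \right)} = \left(-7\right) \left(-1\right) = 7$)
$t{\left(j \right)} = 7$
$Q{\left(Z \right)} = - \frac{343}{8}$ ($Q{\left(Z \right)} = - \frac{7^{3}}{8} = \left(- \frac{1}{8}\right) 343 = - \frac{343}{8}$)
$\left(-45 - -19\right) 41 + Q{\left(2 \right)} = \left(-45 - -19\right) 41 - \frac{343}{8} = \left(-45 + 19\right) 41 - \frac{343}{8} = \left(-26\right) 41 - \frac{343}{8} = -1066 - \frac{343}{8} = - \frac{8871}{8}$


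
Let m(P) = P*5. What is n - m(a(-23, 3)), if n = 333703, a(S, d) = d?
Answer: 333688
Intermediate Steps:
m(P) = 5*P
n - m(a(-23, 3)) = 333703 - 5*3 = 333703 - 1*15 = 333703 - 15 = 333688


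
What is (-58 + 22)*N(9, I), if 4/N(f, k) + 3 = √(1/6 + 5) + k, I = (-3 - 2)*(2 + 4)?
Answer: -144*√6/(√31 - 33*√6) ≈ 4.6864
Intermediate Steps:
I = -30 (I = -5*6 = -30)
N(f, k) = 4/(-3 + k + √186/6) (N(f, k) = 4/(-3 + (√(1/6 + 5) + k)) = 4/(-3 + (√(⅙ + 5) + k)) = 4/(-3 + (√(31/6) + k)) = 4/(-3 + (√186/6 + k)) = 4/(-3 + (k + √186/6)) = 4/(-3 + k + √186/6))
(-58 + 22)*N(9, I) = (-58 + 22)*(4*√6/(√31 - 3*√6 - 30*√6)) = -144*√6/(√31 - 33*√6)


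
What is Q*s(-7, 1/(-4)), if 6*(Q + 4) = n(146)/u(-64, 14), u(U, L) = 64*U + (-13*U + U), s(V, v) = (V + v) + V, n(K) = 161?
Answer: 1520627/26624 ≈ 57.115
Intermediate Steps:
s(V, v) = v + 2*V
u(U, L) = 52*U (u(U, L) = 64*U - 12*U = 52*U)
Q = -80033/19968 (Q = -4 + (161/((52*(-64))))/6 = -4 + (161/(-3328))/6 = -4 + (161*(-1/3328))/6 = -4 + (⅙)*(-161/3328) = -4 - 161/19968 = -80033/19968 ≈ -4.0081)
Q*s(-7, 1/(-4)) = -80033*(1/(-4) + 2*(-7))/19968 = -80033*(-¼ - 14)/19968 = -80033/19968*(-57/4) = 1520627/26624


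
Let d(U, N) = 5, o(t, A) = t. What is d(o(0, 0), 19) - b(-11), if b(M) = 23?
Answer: -18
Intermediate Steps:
d(o(0, 0), 19) - b(-11) = 5 - 1*23 = 5 - 23 = -18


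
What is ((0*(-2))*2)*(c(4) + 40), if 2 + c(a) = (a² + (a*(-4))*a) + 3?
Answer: 0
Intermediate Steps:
c(a) = 1 - 3*a² (c(a) = -2 + ((a² + (a*(-4))*a) + 3) = -2 + ((a² + (-4*a)*a) + 3) = -2 + ((a² - 4*a²) + 3) = -2 + (-3*a² + 3) = -2 + (3 - 3*a²) = 1 - 3*a²)
((0*(-2))*2)*(c(4) + 40) = ((0*(-2))*2)*((1 - 3*4²) + 40) = (0*2)*((1 - 3*16) + 40) = 0*((1 - 48) + 40) = 0*(-47 + 40) = 0*(-7) = 0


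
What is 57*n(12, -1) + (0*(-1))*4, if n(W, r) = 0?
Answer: 0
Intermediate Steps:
57*n(12, -1) + (0*(-1))*4 = 57*0 + (0*(-1))*4 = 0 + 0*4 = 0 + 0 = 0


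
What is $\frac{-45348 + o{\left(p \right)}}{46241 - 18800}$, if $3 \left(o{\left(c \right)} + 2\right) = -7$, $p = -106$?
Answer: $- \frac{136057}{82323} \approx -1.6527$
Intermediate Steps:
$o{\left(c \right)} = - \frac{13}{3}$ ($o{\left(c \right)} = -2 + \frac{1}{3} \left(-7\right) = -2 - \frac{7}{3} = - \frac{13}{3}$)
$\frac{-45348 + o{\left(p \right)}}{46241 - 18800} = \frac{-45348 - \frac{13}{3}}{46241 - 18800} = - \frac{136057}{3 \cdot 27441} = \left(- \frac{136057}{3}\right) \frac{1}{27441} = - \frac{136057}{82323}$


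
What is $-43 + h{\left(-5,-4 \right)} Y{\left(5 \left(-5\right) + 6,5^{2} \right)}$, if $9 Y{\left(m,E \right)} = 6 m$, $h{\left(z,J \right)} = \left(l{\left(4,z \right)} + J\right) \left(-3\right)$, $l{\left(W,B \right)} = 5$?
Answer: $-5$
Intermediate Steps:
$h{\left(z,J \right)} = -15 - 3 J$ ($h{\left(z,J \right)} = \left(5 + J\right) \left(-3\right) = -15 - 3 J$)
$Y{\left(m,E \right)} = \frac{2 m}{3}$ ($Y{\left(m,E \right)} = \frac{6 m}{9} = \frac{2 m}{3}$)
$-43 + h{\left(-5,-4 \right)} Y{\left(5 \left(-5\right) + 6,5^{2} \right)} = -43 + \left(-15 - -12\right) \frac{2 \left(5 \left(-5\right) + 6\right)}{3} = -43 + \left(-15 + 12\right) \frac{2 \left(-25 + 6\right)}{3} = -43 - 3 \cdot \frac{2}{3} \left(-19\right) = -43 - -38 = -43 + 38 = -5$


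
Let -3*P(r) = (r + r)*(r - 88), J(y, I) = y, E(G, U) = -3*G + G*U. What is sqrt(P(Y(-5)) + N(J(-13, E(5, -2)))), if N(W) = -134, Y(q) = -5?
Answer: 2*I*sqrt(111) ≈ 21.071*I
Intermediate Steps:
P(r) = -2*r*(-88 + r)/3 (P(r) = -(r + r)*(r - 88)/3 = -2*r*(-88 + r)/3)
sqrt(P(Y(-5)) + N(J(-13, E(5, -2)))) = sqrt((2/3)*(-5)*(88 - 1*(-5)) - 134) = sqrt((2/3)*(-5)*(88 + 5) - 134) = sqrt((2/3)*(-5)*93 - 134) = sqrt(-310 - 134) = sqrt(-444) = 2*I*sqrt(111)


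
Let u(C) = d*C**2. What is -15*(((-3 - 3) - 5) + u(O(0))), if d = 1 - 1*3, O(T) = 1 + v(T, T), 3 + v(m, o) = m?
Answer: 285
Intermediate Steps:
v(m, o) = -3 + m
O(T) = -2 + T (O(T) = 1 + (-3 + T) = -2 + T)
d = -2 (d = 1 - 3 = -2)
u(C) = -2*C**2
-15*(((-3 - 3) - 5) + u(O(0))) = -15*(((-3 - 3) - 5) - 2*(-2 + 0)**2) = -15*((-6 - 5) - 2*(-2)**2) = -15*(-11 - 2*4) = -15*(-11 - 8) = -15*(-19) = 285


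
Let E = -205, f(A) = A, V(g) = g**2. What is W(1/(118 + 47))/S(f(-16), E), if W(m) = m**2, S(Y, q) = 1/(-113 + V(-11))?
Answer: 8/27225 ≈ 0.00029385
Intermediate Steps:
S(Y, q) = 1/8 (S(Y, q) = 1/(-113 + (-11)**2) = 1/(-113 + 121) = 1/8)
W(1/(118 + 47))/S(f(-16), E) = (1/(118 + 47))**2/(1/8) = (1/165)**2*8 = (1/27225)*8 = 8/27225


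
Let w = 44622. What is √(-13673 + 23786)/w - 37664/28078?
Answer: -18832/14039 + √10113/44622 ≈ -1.3392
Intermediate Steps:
√(-13673 + 23786)/w - 37664/28078 = √(-13673 + 23786)/44622 - 37664/28078 = √10113*(1/44622) - 37664*1/28078 = √10113/44622 - 18832/14039 = -18832/14039 + √10113/44622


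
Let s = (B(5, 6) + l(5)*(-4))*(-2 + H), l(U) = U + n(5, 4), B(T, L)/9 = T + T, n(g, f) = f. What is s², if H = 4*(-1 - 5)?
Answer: 1971216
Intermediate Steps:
B(T, L) = 18*T (B(T, L) = 9*(T + T) = 9*(2*T) = 18*T)
H = -24 (H = 4*(-6) = -24)
l(U) = 4 + U (l(U) = U + 4 = 4 + U)
s = -1404 (s = (18*5 + (4 + 5)*(-4))*(-2 - 24) = (90 + 9*(-4))*(-26) = (90 - 36)*(-26) = 54*(-26) = -1404)
s² = (-1404)² = 1971216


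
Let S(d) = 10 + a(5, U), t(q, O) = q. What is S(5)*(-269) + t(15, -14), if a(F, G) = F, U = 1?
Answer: -4020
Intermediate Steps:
S(d) = 15 (S(d) = 10 + 5 = 15)
S(5)*(-269) + t(15, -14) = 15*(-269) + 15 = -4035 + 15 = -4020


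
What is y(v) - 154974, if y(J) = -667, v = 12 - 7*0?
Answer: -155641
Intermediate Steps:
v = 12 (v = 12 + 0 = 12)
y(v) - 154974 = -667 - 154974 = -155641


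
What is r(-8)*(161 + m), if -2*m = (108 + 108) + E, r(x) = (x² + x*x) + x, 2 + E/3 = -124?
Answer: 29040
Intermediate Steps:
E = -378 (E = -6 + 3*(-124) = -6 - 372 = -378)
r(x) = x + 2*x² (r(x) = (x² + x²) + x = 2*x² + x = x + 2*x²)
m = 81 (m = -((108 + 108) - 378)/2 = -(216 - 378)/2 = -½*(-162) = 81)
r(-8)*(161 + m) = (-8*(1 + 2*(-8)))*(161 + 81) = -8*(1 - 16)*242 = -8*(-15)*242 = 120*242 = 29040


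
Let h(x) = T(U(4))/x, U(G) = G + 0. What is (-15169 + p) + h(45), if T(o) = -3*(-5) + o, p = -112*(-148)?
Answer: 63334/45 ≈ 1407.4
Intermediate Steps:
p = 16576
U(G) = G
T(o) = 15 + o
h(x) = 19/x (h(x) = (15 + 4)/x = 19/x)
(-15169 + p) + h(45) = (-15169 + 16576) + 19/45 = 1407 + 19*(1/45) = 1407 + 19/45 = 63334/45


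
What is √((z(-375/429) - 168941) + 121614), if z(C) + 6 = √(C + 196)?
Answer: √(-967912517 + 143*√3990129)/143 ≈ 217.53*I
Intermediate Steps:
z(C) = -6 + √(196 + C) (z(C) = -6 + √(C + 196) = -6 + √(196 + C))
√((z(-375/429) - 168941) + 121614) = √(((-6 + √(196 - 375/429)) - 168941) + 121614) = √(((-6 + √(196 - 375*1/429)) - 168941) + 121614) = √(((-6 + √(196 - 125/143)) - 168941) + 121614) = √(((-6 + √(27903/143)) - 168941) + 121614) = √(((-6 + √3990129/143) - 168941) + 121614) = √((-168947 + √3990129/143) + 121614) = √(-47333 + √3990129/143)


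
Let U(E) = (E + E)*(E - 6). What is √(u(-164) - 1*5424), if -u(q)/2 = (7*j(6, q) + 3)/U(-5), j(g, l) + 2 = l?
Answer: I*√16343855/55 ≈ 73.505*I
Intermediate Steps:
j(g, l) = -2 + l
U(E) = 2*E*(-6 + E) (U(E) = (2*E)*(-6 + E) = 2*E*(-6 + E))
u(q) = ⅕ - 7*q/55 (u(q) = -2*(7*(-2 + q) + 3)/(2*(-5)*(-6 - 5)) = -2*((-14 + 7*q) + 3)/(2*(-5)*(-11)) = -2*(-11 + 7*q)/110 = -2*(-⅒ + 7*q/110) = ⅕ - 7*q/55)
√(u(-164) - 1*5424) = √((⅕ - 7/55*(-164)) - 1*5424) = √((⅕ + 1148/55) - 5424) = √(1159/55 - 5424) = √(-297161/55) = I*√16343855/55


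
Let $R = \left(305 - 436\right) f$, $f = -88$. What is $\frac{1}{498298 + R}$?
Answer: $\frac{1}{509826} \approx 1.9615 \cdot 10^{-6}$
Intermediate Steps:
$R = 11528$ ($R = \left(305 - 436\right) \left(-88\right) = \left(-131\right) \left(-88\right) = 11528$)
$\frac{1}{498298 + R} = \frac{1}{498298 + 11528} = \frac{1}{509826}$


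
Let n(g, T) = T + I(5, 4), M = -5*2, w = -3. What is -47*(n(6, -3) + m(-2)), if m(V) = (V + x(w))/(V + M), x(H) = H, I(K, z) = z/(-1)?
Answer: 3713/12 ≈ 309.42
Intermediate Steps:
I(K, z) = -z (I(K, z) = z*(-1) = -z)
M = -10
n(g, T) = -4 + T (n(g, T) = T - 1*4 = T - 4 = -4 + T)
m(V) = (-3 + V)/(-10 + V) (m(V) = (V - 3)/(V - 10) = (-3 + V)/(-10 + V))
-47*(n(6, -3) + m(-2)) = -47*((-4 - 3) + (-3 - 2)/(-10 - 2)) = -47*(-7 - 5/(-12)) = -47*(-7 - 1/12*(-5)) = -47*(-7 + 5/12) = -47*(-79/12) = 3713/12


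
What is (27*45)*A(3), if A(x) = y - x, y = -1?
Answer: -4860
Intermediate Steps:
A(x) = -1 - x
(27*45)*A(3) = (27*45)*(-1 - 1*3) = 1215*(-1 - 3) = 1215*(-4) = -4860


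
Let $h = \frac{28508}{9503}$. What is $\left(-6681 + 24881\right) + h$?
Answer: $\frac{172983108}{9503} \approx 18203.0$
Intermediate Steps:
$h = \frac{28508}{9503}$ ($h = 28508 \cdot \frac{1}{9503} = \frac{28508}{9503} \approx 2.9999$)
$\left(-6681 + 24881\right) + h = \left(-6681 + 24881\right) + \frac{28508}{9503} = 18200 + \frac{28508}{9503} = \frac{172983108}{9503}$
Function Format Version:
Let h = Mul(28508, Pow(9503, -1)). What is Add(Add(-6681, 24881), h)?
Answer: Rational(172983108, 9503) ≈ 18203.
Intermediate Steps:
h = Rational(28508, 9503) (h = Mul(28508, Rational(1, 9503)) = Rational(28508, 9503) ≈ 2.9999)
Add(Add(-6681, 24881), h) = Add(Add(-6681, 24881), Rational(28508, 9503)) = Add(18200, Rational(28508, 9503)) = Rational(172983108, 9503)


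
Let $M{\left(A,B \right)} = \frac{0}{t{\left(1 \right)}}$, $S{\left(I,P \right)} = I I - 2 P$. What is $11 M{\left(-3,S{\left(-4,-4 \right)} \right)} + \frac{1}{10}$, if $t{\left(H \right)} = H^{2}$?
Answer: $\frac{1}{10} \approx 0.1$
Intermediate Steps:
$S{\left(I,P \right)} = I^{2} - 2 P$
$M{\left(A,B \right)} = 0$ ($M{\left(A,B \right)} = \frac{0}{1^{2}} = \frac{0}{1} = 0 \cdot 1 = 0$)
$11 M{\left(-3,S{\left(-4,-4 \right)} \right)} + \frac{1}{10} = 11 \cdot 0 + \frac{1}{10} = 0 + \frac{1}{10} = \frac{1}{10}$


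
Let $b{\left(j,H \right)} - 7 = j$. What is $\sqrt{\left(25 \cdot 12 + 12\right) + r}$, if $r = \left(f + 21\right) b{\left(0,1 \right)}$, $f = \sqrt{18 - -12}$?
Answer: $\sqrt{459 + 7 \sqrt{30}} \approx 22.301$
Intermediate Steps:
$b{\left(j,H \right)} = 7 + j$
$f = \sqrt{30}$ ($f = \sqrt{18 + 12} = \sqrt{30} \approx 5.4772$)
$r = 147 + 7 \sqrt{30}$ ($r = \left(\sqrt{30} + 21\right) \left(7 + 0\right) = \left(21 + \sqrt{30}\right) 7 = 147 + 7 \sqrt{30} \approx 185.34$)
$\sqrt{\left(25 \cdot 12 + 12\right) + r} = \sqrt{\left(25 \cdot 12 + 12\right) + \left(147 + 7 \sqrt{30}\right)} = \sqrt{\left(300 + 12\right) + \left(147 + 7 \sqrt{30}\right)} = \sqrt{312 + \left(147 + 7 \sqrt{30}\right)} = \sqrt{459 + 7 \sqrt{30}}$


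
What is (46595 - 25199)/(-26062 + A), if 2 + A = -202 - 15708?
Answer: -10698/20987 ≈ -0.50974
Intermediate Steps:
A = -15912 (A = -2 + (-202 - 15708) = -2 - 15910 = -15912)
(46595 - 25199)/(-26062 + A) = (46595 - 25199)/(-26062 - 15912) = 21396/(-41974) = 21396*(-1/41974) = -10698/20987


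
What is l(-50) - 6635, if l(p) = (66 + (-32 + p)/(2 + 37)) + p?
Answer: -258223/39 ≈ -6621.1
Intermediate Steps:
l(p) = 2542/39 + 40*p/39 (l(p) = (66 + (-32 + p)/39) + p = (66 + (-32 + p)*(1/39)) + p = (66 + (-32/39 + p/39)) + p = (2542/39 + p/39) + p = 2542/39 + 40*p/39)
l(-50) - 6635 = (2542/39 + (40/39)*(-50)) - 6635 = (2542/39 - 2000/39) - 6635 = 542/39 - 6635 = -258223/39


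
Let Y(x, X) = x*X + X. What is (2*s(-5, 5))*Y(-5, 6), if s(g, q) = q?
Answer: -240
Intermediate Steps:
Y(x, X) = X + X*x (Y(x, X) = X*x + X = X + X*x)
(2*s(-5, 5))*Y(-5, 6) = (2*5)*(6*(1 - 5)) = 10*(6*(-4)) = 10*(-24) = -240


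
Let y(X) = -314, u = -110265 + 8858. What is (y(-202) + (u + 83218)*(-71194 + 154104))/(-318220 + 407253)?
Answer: -1508050304/89033 ≈ -16938.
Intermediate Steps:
u = -101407
(y(-202) + (u + 83218)*(-71194 + 154104))/(-318220 + 407253) = (-314 + (-101407 + 83218)*(-71194 + 154104))/(-318220 + 407253) = (-314 - 18189*82910)/89033 = (-314 - 1508049990)*(1/89033) = -1508050304*1/89033 = -1508050304/89033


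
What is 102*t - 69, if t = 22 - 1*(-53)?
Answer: 7581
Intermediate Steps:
t = 75 (t = 22 + 53 = 75)
102*t - 69 = 102*75 - 69 = 7650 - 69 = 7581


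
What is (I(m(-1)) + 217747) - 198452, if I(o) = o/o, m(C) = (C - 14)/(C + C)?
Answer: 19296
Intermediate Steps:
m(C) = (-14 + C)/(2*C) (m(C) = (-14 + C)/((2*C)) = (-14 + C)*(1/(2*C)) = (-14 + C)/(2*C))
I(o) = 1
(I(m(-1)) + 217747) - 198452 = (1 + 217747) - 198452 = 217748 - 198452 = 19296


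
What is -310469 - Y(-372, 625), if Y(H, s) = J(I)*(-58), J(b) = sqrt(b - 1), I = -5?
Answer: -310469 + 58*I*sqrt(6) ≈ -3.1047e+5 + 142.07*I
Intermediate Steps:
J(b) = sqrt(-1 + b)
Y(H, s) = -58*I*sqrt(6) (Y(H, s) = sqrt(-1 - 5)*(-58) = sqrt(-6)*(-58) = (I*sqrt(6))*(-58) = -58*I*sqrt(6))
-310469 - Y(-372, 625) = -310469 - (-58)*I*sqrt(6) = -310469 + 58*I*sqrt(6)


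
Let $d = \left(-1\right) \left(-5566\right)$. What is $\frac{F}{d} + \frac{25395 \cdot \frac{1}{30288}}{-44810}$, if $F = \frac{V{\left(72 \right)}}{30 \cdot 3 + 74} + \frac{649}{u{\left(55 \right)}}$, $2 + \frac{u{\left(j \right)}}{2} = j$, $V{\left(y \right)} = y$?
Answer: $\frac{634818701409}{547176219025568} \approx 0.0011602$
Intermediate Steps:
$u{\left(j \right)} = -4 + 2 j$
$F = \frac{28517}{4346}$ ($F = \frac{72}{30 \cdot 3 + 74} + \frac{649}{-4 + 2 \cdot 55} = \frac{72}{90 + 74} + \frac{649}{-4 + 110} = \frac{72}{164} + \frac{649}{106} = 72 \cdot \frac{1}{164} + 649 \cdot \frac{1}{106} = \frac{18}{41} + \frac{649}{106} = \frac{28517}{4346} \approx 6.5617$)
$d = 5566$
$\frac{F}{d} + \frac{25395 \cdot \frac{1}{30288}}{-44810} = \frac{28517}{4346 \cdot 5566} + \frac{25395 \cdot \frac{1}{30288}}{-44810} = \frac{28517}{4346} \cdot \frac{1}{5566} + 25395 \cdot \frac{1}{30288} \left(- \frac{1}{44810}\right) = \frac{28517}{24189836} + \frac{8465}{10096} \left(- \frac{1}{44810}\right) = \frac{28517}{24189836} - \frac{1693}{90480352} = \frac{634818701409}{547176219025568}$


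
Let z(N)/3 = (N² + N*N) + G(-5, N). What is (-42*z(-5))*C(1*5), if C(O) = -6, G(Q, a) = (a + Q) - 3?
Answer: 27972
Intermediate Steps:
G(Q, a) = -3 + Q + a (G(Q, a) = (Q + a) - 3 = -3 + Q + a)
z(N) = -24 + 3*N + 6*N² (z(N) = 3*((N² + N*N) + (-3 - 5 + N)) = 3*((N² + N²) + (-8 + N)) = 3*(2*N² + (-8 + N)) = 3*(-8 + N + 2*N²) = -24 + 3*N + 6*N²)
(-42*z(-5))*C(1*5) = -42*(-24 + 3*(-5) + 6*(-5)²)*(-6) = -42*(-24 - 15 + 6*25)*(-6) = -42*(-24 - 15 + 150)*(-6) = -42*111*(-6) = -4662*(-6) = 27972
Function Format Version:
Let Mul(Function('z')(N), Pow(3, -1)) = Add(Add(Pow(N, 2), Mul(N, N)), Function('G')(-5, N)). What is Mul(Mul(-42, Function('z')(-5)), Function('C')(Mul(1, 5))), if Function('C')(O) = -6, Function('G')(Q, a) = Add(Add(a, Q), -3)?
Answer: 27972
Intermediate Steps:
Function('G')(Q, a) = Add(-3, Q, a) (Function('G')(Q, a) = Add(Add(Q, a), -3) = Add(-3, Q, a))
Function('z')(N) = Add(-24, Mul(3, N), Mul(6, Pow(N, 2))) (Function('z')(N) = Mul(3, Add(Add(Pow(N, 2), Mul(N, N)), Add(-3, -5, N))) = Mul(3, Add(Add(Pow(N, 2), Pow(N, 2)), Add(-8, N))) = Mul(3, Add(Mul(2, Pow(N, 2)), Add(-8, N))) = Mul(3, Add(-8, N, Mul(2, Pow(N, 2)))) = Add(-24, Mul(3, N), Mul(6, Pow(N, 2))))
Mul(Mul(-42, Function('z')(-5)), Function('C')(Mul(1, 5))) = Mul(Mul(-42, Add(-24, Mul(3, -5), Mul(6, Pow(-5, 2)))), -6) = Mul(Mul(-42, Add(-24, -15, Mul(6, 25))), -6) = Mul(Mul(-42, Add(-24, -15, 150)), -6) = Mul(Mul(-42, 111), -6) = Mul(-4662, -6) = 27972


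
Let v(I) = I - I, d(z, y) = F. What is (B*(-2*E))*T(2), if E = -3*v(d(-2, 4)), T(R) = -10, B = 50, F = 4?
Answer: 0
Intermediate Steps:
d(z, y) = 4
v(I) = 0
E = 0 (E = -3*0 = 0)
(B*(-2*E))*T(2) = (50*(-2*0))*(-10) = (50*0)*(-10) = 0*(-10) = 0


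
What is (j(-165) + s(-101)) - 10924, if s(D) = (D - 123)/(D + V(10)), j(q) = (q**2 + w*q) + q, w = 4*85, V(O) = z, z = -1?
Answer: -2038052/51 ≈ -39962.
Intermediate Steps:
V(O) = -1
w = 340
j(q) = q**2 + 341*q (j(q) = (q**2 + 340*q) + q = q**2 + 341*q)
s(D) = (-123 + D)/(-1 + D) (s(D) = (D - 123)/(D - 1) = (-123 + D)/(-1 + D))
(j(-165) + s(-101)) - 10924 = (-165*(341 - 165) + (-123 - 101)/(-1 - 101)) - 10924 = (-165*176 - 224/(-102)) - 10924 = (-29040 - 1/102*(-224)) - 10924 = (-29040 + 112/51) - 10924 = -1480928/51 - 10924 = -2038052/51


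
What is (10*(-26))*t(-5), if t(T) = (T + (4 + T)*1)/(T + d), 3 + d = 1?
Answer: -1560/7 ≈ -222.86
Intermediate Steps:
d = -2 (d = -3 + 1 = -2)
t(T) = (4 + 2*T)/(-2 + T) (t(T) = (T + (4 + T)*1)/(T - 2) = (T + (4 + T))/(-2 + T) = (4 + 2*T)/(-2 + T))
(10*(-26))*t(-5) = (10*(-26))*(2*(2 - 5)/(-2 - 5)) = -520*(-3)/(-7) = -520*(-1)*(-3)/7 = -260*6/7 = -1560/7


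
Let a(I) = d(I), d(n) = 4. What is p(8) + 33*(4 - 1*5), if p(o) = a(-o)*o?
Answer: -1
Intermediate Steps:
a(I) = 4
p(o) = 4*o
p(8) + 33*(4 - 1*5) = 4*8 + 33*(4 - 1*5) = 32 + 33*(4 - 5) = 32 + 33*(-1) = 32 - 33 = -1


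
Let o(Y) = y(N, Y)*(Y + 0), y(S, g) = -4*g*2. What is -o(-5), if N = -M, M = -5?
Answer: 200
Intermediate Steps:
N = 5 (N = -1*(-5) = 5)
y(S, g) = -8*g
o(Y) = -8*Y**2 (o(Y) = (-8*Y)*(Y + 0) = (-8*Y)*Y = -8*Y**2)
-o(-5) = -(-8)*(-5)**2 = -(-8)*25 = -1*(-200) = 200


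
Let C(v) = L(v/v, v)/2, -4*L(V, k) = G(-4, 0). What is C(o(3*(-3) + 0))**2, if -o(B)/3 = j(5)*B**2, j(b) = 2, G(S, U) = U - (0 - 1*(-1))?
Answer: 1/64 ≈ 0.015625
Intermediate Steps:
G(S, U) = -1 + U (G(S, U) = U - (0 + 1) = U - 1*1 = U - 1 = -1 + U)
L(V, k) = 1/4 (L(V, k) = -(-1 + 0)/4 = -1/4*(-1) = 1/4)
o(B) = -6*B**2
C(v) = 1/8 (C(v) = (1/4)/2 = (1/4)*(1/2) = 1/8)
C(o(3*(-3) + 0))**2 = (1/8)**2 = 1/64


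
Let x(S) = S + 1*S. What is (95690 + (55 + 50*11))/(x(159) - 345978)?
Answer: -19259/69132 ≈ -0.27858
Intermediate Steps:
x(S) = 2*S (x(S) = S + S = 2*S)
(95690 + (55 + 50*11))/(x(159) - 345978) = (95690 + (55 + 50*11))/(2*159 - 345978) = (95690 + (55 + 550))/(318 - 345978) = (95690 + 605)/(-345660) = 96295*(-1/345660) = -19259/69132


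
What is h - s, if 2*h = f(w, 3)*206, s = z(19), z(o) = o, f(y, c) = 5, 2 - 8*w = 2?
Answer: 496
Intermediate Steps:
w = 0 (w = ¼ - ⅛*2 = ¼ - ¼ = 0)
s = 19
h = 515 (h = (5*206)/2 = (½)*1030 = 515)
h - s = 515 - 1*19 = 515 - 19 = 496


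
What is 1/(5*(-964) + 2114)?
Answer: -1/2706 ≈ -0.00036955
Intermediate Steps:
1/(5*(-964) + 2114) = 1/(-4820 + 2114) = 1/(-2706) = -1/2706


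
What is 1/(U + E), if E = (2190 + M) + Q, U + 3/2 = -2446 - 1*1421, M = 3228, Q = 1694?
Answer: 2/6487 ≈ 0.00030831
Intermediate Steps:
U = -7737/2 (U = -3/2 + (-2446 - 1*1421) = -3/2 + (-2446 - 1421) = -3/2 - 3867 = -7737/2 ≈ -3868.5)
E = 7112 (E = (2190 + 3228) + 1694 = 5418 + 1694 = 7112)
1/(U + E) = 1/(-7737/2 + 7112) = 1/(6487/2) = 2/6487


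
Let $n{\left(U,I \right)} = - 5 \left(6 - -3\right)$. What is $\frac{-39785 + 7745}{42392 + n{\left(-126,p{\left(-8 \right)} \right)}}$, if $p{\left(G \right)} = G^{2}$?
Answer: $- \frac{32040}{42347} \approx -0.75661$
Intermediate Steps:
$n{\left(U,I \right)} = -45$ ($n{\left(U,I \right)} = - 5 \left(6 + 3\right) = \left(-5\right) 9 = -45$)
$\frac{-39785 + 7745}{42392 + n{\left(-126,p{\left(-8 \right)} \right)}} = \frac{-39785 + 7745}{42392 - 45} = - \frac{32040}{42347}$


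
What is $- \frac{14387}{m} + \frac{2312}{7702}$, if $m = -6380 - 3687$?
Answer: $\frac{67041789}{38768017} \approx 1.7293$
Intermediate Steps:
$m = -10067$
$- \frac{14387}{m} + \frac{2312}{7702} = - \frac{14387}{-10067} + \frac{2312}{7702} = \left(-14387\right) \left(- \frac{1}{10067}\right) + 2312 \cdot \frac{1}{7702} = \frac{14387}{10067} + \frac{1156}{3851} = \frac{67041789}{38768017}$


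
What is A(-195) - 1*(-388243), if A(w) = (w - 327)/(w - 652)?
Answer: 328842343/847 ≈ 3.8824e+5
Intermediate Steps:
A(w) = (-327 + w)/(-652 + w)
A(-195) - 1*(-388243) = (-327 - 195)/(-652 - 195) - 1*(-388243) = -522/(-847) + 388243 = -1/847*(-522) + 388243 = 522/847 + 388243 = 328842343/847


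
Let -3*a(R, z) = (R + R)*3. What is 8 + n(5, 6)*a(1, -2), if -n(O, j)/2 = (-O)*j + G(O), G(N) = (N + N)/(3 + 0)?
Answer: -296/3 ≈ -98.667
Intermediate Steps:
G(N) = 2*N/3 (G(N) = (2*N)/3 = (2*N)*(1/3) = 2*N/3)
a(R, z) = -2*R (a(R, z) = -(R + R)*3/3 = -2*R*3/3 = -2*R)
n(O, j) = -4*O/3 + 2*O*j (n(O, j) = -2*((-O)*j + 2*O/3) = -2*(-O*j + 2*O/3) = -2*(2*O/3 - O*j) = -4*O/3 + 2*O*j)
8 + n(5, 6)*a(1, -2) = 8 + ((2/3)*5*(-2 + 3*6))*(-2*1) = 8 + ((2/3)*5*(-2 + 18))*(-2) = 8 + ((2/3)*5*16)*(-2) = 8 + (160/3)*(-2) = 8 - 320/3 = -296/3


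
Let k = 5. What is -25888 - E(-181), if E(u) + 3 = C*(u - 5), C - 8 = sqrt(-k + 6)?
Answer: -24211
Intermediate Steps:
C = 9 (C = 8 + sqrt(-1*5 + 6) = 8 + sqrt(-5 + 6) = 8 + sqrt(1) = 8 + 1 = 9)
E(u) = -48 + 9*u (E(u) = -3 + 9*(u - 5) = -3 + 9*(-5 + u) = -3 + (-45 + 9*u) = -48 + 9*u)
-25888 - E(-181) = -25888 - (-48 + 9*(-181)) = -25888 - (-48 - 1629) = -25888 - 1*(-1677) = -25888 + 1677 = -24211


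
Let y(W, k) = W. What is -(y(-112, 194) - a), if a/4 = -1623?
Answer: -6380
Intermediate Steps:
a = -6492 (a = 4*(-1623) = -6492)
-(y(-112, 194) - a) = -(-112 - 1*(-6492)) = -(-112 + 6492) = -1*6380 = -6380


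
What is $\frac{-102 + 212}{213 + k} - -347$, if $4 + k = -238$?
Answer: $\frac{9953}{29} \approx 343.21$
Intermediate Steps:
$k = -242$ ($k = -4 - 238 = -242$)
$\frac{-102 + 212}{213 + k} - -347 = \frac{-102 + 212}{213 - 242} - -347 = \frac{110}{-29} + 347 = 110 \left(- \frac{1}{29}\right) + 347 = - \frac{110}{29} + 347 = \frac{9953}{29}$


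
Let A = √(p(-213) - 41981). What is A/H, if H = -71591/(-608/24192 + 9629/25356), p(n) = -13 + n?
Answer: -141620*I*√42207/28590366987 ≈ -0.0010176*I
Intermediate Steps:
A = I*√42207 (A = √((-13 - 213) - 41981) = √(-226 - 41981) = √(-42207) = I*√42207 ≈ 205.44*I)
H = -28590366987/141620 (H = -71591/(-608*1/24192 + 9629*(1/25356)) = -71591/(-19/756 + 9629/25356) = -71591/141620/399357 = -71591*399357/141620 = -28590366987/141620 ≈ -2.0188e+5)
A/H = (I*√42207)/(-28590366987/141620) = (I*√42207)*(-141620/28590366987) = -141620*I*√42207/28590366987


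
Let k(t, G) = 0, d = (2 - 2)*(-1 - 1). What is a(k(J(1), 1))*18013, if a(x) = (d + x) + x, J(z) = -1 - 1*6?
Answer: 0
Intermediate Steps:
d = 0 (d = 0*(-2) = 0)
J(z) = -7 (J(z) = -1 - 6 = -7)
a(x) = 2*x (a(x) = (0 + x) + x = x + x = 2*x)
a(k(J(1), 1))*18013 = (2*0)*18013 = 0*18013 = 0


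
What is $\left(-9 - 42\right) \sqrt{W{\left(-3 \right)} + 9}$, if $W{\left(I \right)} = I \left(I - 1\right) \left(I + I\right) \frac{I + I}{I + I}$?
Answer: $- 153 i \sqrt{7} \approx - 404.8 i$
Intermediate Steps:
$W{\left(I \right)} = 2 I^{2} \left(-1 + I\right)$ ($W{\left(I \right)} = I \left(-1 + I\right) 2 I \frac{2 I}{2 I} = I 2 I \left(-1 + I\right) 2 I \frac{1}{2 I} = 2 I^{2} \left(-1 + I\right) 1 = 2 I^{2} \left(-1 + I\right)$)
$\left(-9 - 42\right) \sqrt{W{\left(-3 \right)} + 9} = \left(-9 - 42\right) \sqrt{2 \left(-3\right)^{2} \left(-1 - 3\right) + 9} = - 51 \sqrt{2 \cdot 9 \left(-4\right) + 9} = - 51 \sqrt{-72 + 9} = - 51 \sqrt{-63} = - 51 \cdot 3 i \sqrt{7} = - 153 i \sqrt{7}$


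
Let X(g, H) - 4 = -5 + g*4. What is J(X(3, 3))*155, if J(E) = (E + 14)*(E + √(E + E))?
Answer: 42625 + 3875*√22 ≈ 60800.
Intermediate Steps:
X(g, H) = -1 + 4*g (X(g, H) = 4 + (-5 + g*4) = 4 + (-5 + 4*g) = -1 + 4*g)
J(E) = (14 + E)*(E + √2*√E) (J(E) = (14 + E)*(E + √(2*E)) = (14 + E)*(E + √2*√E))
J(X(3, 3))*155 = ((-1 + 4*3)² + 14*(-1 + 4*3) + √2*(-1 + 4*3)^(3/2) + 14*√2*√(-1 + 4*3))*155 = ((-1 + 12)² + 14*(-1 + 12) + √2*(-1 + 12)^(3/2) + 14*√2*√(-1 + 12))*155 = (11² + 14*11 + √2*11^(3/2) + 14*√2*√11)*155 = (121 + 154 + √2*(11*√11) + 14*√22)*155 = (121 + 154 + 11*√22 + 14*√22)*155 = (275 + 25*√22)*155 = 42625 + 3875*√22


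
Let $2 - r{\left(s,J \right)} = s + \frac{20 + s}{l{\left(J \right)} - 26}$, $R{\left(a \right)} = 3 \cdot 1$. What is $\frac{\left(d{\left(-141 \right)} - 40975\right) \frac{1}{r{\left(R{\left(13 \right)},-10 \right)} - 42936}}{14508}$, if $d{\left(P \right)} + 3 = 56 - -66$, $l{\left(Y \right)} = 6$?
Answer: $\frac{204280}{3114566559} \approx 6.5589 \cdot 10^{-5}$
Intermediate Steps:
$R{\left(a \right)} = 3$
$d{\left(P \right)} = 119$ ($d{\left(P \right)} = -3 + \left(56 - -66\right) = -3 + \left(56 + 66\right) = -3 + 122 = 119$)
$r{\left(s,J \right)} = 3 - \frac{19 s}{20}$ ($r{\left(s,J \right)} = 2 - \left(s + \frac{20 + s}{6 - 26}\right) = 2 - \left(s + \frac{20 + s}{-20}\right) = 2 - \left(s + \left(20 + s\right) \left(- \frac{1}{20}\right)\right) = 2 - \left(s - \left(1 + \frac{s}{20}\right)\right) = 2 - \left(-1 + \frac{19 s}{20}\right) = 3 - \frac{19 s}{20}$)
$\frac{\left(d{\left(-141 \right)} - 40975\right) \frac{1}{r{\left(R{\left(13 \right)},-10 \right)} - 42936}}{14508} = \frac{\left(119 - 40975\right) \frac{1}{\left(3 - \frac{57}{20}\right) - 42936}}{14508} = - \frac{40856}{\left(3 - \frac{57}{20}\right) - 42936} \cdot \frac{1}{14508} = - \frac{40856}{\frac{3}{20} - 42936} \cdot \frac{1}{14508} = - \frac{40856}{- \frac{858717}{20}} \cdot \frac{1}{14508} = \left(-40856\right) \left(- \frac{20}{858717}\right) \frac{1}{14508} = \frac{817120}{858717} \cdot \frac{1}{14508} = \frac{204280}{3114566559}$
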